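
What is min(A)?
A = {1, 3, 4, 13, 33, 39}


Set A = {1, 3, 4, 13, 33, 39}
Elements in ascending order: 1, 3, 4, 13, 33, 39
The smallest element is 1.

1


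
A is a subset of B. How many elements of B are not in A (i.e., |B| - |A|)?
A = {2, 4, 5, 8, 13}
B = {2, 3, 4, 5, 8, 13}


Set A = {2, 4, 5, 8, 13}, |A| = 5
Set B = {2, 3, 4, 5, 8, 13}, |B| = 6
Since A ⊆ B: B \ A = {3}
|B| - |A| = 6 - 5 = 1

1


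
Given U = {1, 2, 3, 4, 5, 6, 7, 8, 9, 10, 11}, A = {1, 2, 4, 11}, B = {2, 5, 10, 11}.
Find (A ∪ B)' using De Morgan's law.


U = {1, 2, 3, 4, 5, 6, 7, 8, 9, 10, 11}
A = {1, 2, 4, 11}, B = {2, 5, 10, 11}
A ∪ B = {1, 2, 4, 5, 10, 11}
(A ∪ B)' = U \ (A ∪ B) = {3, 6, 7, 8, 9}
Verification via A' ∩ B': A' = {3, 5, 6, 7, 8, 9, 10}, B' = {1, 3, 4, 6, 7, 8, 9}
A' ∩ B' = {3, 6, 7, 8, 9} ✓

{3, 6, 7, 8, 9}


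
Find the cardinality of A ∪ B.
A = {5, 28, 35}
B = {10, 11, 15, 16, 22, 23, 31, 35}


Set A = {5, 28, 35}, |A| = 3
Set B = {10, 11, 15, 16, 22, 23, 31, 35}, |B| = 8
A ∩ B = {35}, |A ∩ B| = 1
|A ∪ B| = |A| + |B| - |A ∩ B| = 3 + 8 - 1 = 10

10


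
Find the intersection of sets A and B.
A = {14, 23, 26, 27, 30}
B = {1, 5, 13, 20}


Set A = {14, 23, 26, 27, 30}
Set B = {1, 5, 13, 20}
A ∩ B includes only elements in both sets.
Check each element of A against B:
14 ✗, 23 ✗, 26 ✗, 27 ✗, 30 ✗
A ∩ B = {}

{}


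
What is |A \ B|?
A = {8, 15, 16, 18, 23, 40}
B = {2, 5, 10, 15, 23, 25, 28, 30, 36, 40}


Set A = {8, 15, 16, 18, 23, 40}
Set B = {2, 5, 10, 15, 23, 25, 28, 30, 36, 40}
A \ B = {8, 16, 18}
|A \ B| = 3

3


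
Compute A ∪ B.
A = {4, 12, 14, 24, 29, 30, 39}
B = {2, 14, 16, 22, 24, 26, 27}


Set A = {4, 12, 14, 24, 29, 30, 39}
Set B = {2, 14, 16, 22, 24, 26, 27}
A ∪ B includes all elements in either set.
Elements from A: {4, 12, 14, 24, 29, 30, 39}
Elements from B not already included: {2, 16, 22, 26, 27}
A ∪ B = {2, 4, 12, 14, 16, 22, 24, 26, 27, 29, 30, 39}

{2, 4, 12, 14, 16, 22, 24, 26, 27, 29, 30, 39}


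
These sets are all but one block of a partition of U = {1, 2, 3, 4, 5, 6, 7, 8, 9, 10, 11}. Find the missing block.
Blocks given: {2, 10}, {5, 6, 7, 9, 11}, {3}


U = {1, 2, 3, 4, 5, 6, 7, 8, 9, 10, 11}
Shown blocks: {2, 10}, {5, 6, 7, 9, 11}, {3}
A partition's blocks are pairwise disjoint and cover U, so the missing block = U \ (union of shown blocks).
Union of shown blocks: {2, 3, 5, 6, 7, 9, 10, 11}
Missing block = U \ (union) = {1, 4, 8}

{1, 4, 8}


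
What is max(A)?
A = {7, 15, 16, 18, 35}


Set A = {7, 15, 16, 18, 35}
Elements in ascending order: 7, 15, 16, 18, 35
The largest element is 35.

35


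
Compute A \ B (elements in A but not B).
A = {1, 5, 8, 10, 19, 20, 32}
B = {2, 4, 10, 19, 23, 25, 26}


Set A = {1, 5, 8, 10, 19, 20, 32}
Set B = {2, 4, 10, 19, 23, 25, 26}
A \ B includes elements in A that are not in B.
Check each element of A:
1 (not in B, keep), 5 (not in B, keep), 8 (not in B, keep), 10 (in B, remove), 19 (in B, remove), 20 (not in B, keep), 32 (not in B, keep)
A \ B = {1, 5, 8, 20, 32}

{1, 5, 8, 20, 32}


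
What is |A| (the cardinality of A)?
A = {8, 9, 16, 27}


Set A = {8, 9, 16, 27}
Listing elements: 8, 9, 16, 27
Counting: 4 elements
|A| = 4

4


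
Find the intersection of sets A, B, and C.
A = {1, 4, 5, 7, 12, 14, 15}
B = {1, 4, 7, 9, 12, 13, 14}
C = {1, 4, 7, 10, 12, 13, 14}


Set A = {1, 4, 5, 7, 12, 14, 15}
Set B = {1, 4, 7, 9, 12, 13, 14}
Set C = {1, 4, 7, 10, 12, 13, 14}
First, A ∩ B = {1, 4, 7, 12, 14}
Then, (A ∩ B) ∩ C = {1, 4, 7, 12, 14}

{1, 4, 7, 12, 14}


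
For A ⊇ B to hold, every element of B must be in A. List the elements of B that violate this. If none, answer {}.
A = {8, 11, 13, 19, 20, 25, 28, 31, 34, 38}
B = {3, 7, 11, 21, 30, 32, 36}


Set A = {8, 11, 13, 19, 20, 25, 28, 31, 34, 38}
Set B = {3, 7, 11, 21, 30, 32, 36}
Check each element of B against A:
3 ∉ A (include), 7 ∉ A (include), 11 ∈ A, 21 ∉ A (include), 30 ∉ A (include), 32 ∉ A (include), 36 ∉ A (include)
Elements of B not in A: {3, 7, 21, 30, 32, 36}

{3, 7, 21, 30, 32, 36}


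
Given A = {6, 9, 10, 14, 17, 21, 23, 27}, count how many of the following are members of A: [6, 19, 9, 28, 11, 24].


Set A = {6, 9, 10, 14, 17, 21, 23, 27}
Candidates: [6, 19, 9, 28, 11, 24]
Check each candidate:
6 ∈ A, 19 ∉ A, 9 ∈ A, 28 ∉ A, 11 ∉ A, 24 ∉ A
Count of candidates in A: 2

2


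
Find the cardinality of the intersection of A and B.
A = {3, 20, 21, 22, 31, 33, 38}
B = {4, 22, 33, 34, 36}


Set A = {3, 20, 21, 22, 31, 33, 38}
Set B = {4, 22, 33, 34, 36}
A ∩ B = {22, 33}
|A ∩ B| = 2

2


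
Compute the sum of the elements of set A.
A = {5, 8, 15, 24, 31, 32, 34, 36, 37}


Set A = {5, 8, 15, 24, 31, 32, 34, 36, 37}
Sum = 5 + 8 + 15 + 24 + 31 + 32 + 34 + 36 + 37 = 222

222


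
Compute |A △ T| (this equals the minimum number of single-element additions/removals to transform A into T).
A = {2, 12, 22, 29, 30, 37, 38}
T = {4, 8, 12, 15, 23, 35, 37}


Set A = {2, 12, 22, 29, 30, 37, 38}
Set T = {4, 8, 12, 15, 23, 35, 37}
Elements to remove from A (in A, not in T): {2, 22, 29, 30, 38} → 5 removals
Elements to add to A (in T, not in A): {4, 8, 15, 23, 35} → 5 additions
Total edits = 5 + 5 = 10

10


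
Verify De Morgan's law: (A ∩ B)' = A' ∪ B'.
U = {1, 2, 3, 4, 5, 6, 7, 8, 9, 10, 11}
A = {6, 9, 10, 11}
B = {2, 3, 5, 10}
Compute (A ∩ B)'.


U = {1, 2, 3, 4, 5, 6, 7, 8, 9, 10, 11}
A = {6, 9, 10, 11}, B = {2, 3, 5, 10}
A ∩ B = {10}
(A ∩ B)' = U \ (A ∩ B) = {1, 2, 3, 4, 5, 6, 7, 8, 9, 11}
Verification via A' ∪ B': A' = {1, 2, 3, 4, 5, 7, 8}, B' = {1, 4, 6, 7, 8, 9, 11}
A' ∪ B' = {1, 2, 3, 4, 5, 6, 7, 8, 9, 11} ✓

{1, 2, 3, 4, 5, 6, 7, 8, 9, 11}


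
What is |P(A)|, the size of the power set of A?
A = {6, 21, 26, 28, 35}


Set A = {6, 21, 26, 28, 35}
|A| = 5
The power set P(A) contains all subsets of A.
|P(A)| = 2^|A| = 2^5 = 32

32


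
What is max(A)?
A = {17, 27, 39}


Set A = {17, 27, 39}
Elements in ascending order: 17, 27, 39
The largest element is 39.

39


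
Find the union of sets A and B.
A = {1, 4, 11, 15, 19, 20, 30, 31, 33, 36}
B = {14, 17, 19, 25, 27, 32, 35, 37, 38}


Set A = {1, 4, 11, 15, 19, 20, 30, 31, 33, 36}
Set B = {14, 17, 19, 25, 27, 32, 35, 37, 38}
A ∪ B includes all elements in either set.
Elements from A: {1, 4, 11, 15, 19, 20, 30, 31, 33, 36}
Elements from B not already included: {14, 17, 25, 27, 32, 35, 37, 38}
A ∪ B = {1, 4, 11, 14, 15, 17, 19, 20, 25, 27, 30, 31, 32, 33, 35, 36, 37, 38}

{1, 4, 11, 14, 15, 17, 19, 20, 25, 27, 30, 31, 32, 33, 35, 36, 37, 38}


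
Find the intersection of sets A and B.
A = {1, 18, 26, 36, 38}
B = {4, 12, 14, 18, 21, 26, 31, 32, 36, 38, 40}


Set A = {1, 18, 26, 36, 38}
Set B = {4, 12, 14, 18, 21, 26, 31, 32, 36, 38, 40}
A ∩ B includes only elements in both sets.
Check each element of A against B:
1 ✗, 18 ✓, 26 ✓, 36 ✓, 38 ✓
A ∩ B = {18, 26, 36, 38}

{18, 26, 36, 38}


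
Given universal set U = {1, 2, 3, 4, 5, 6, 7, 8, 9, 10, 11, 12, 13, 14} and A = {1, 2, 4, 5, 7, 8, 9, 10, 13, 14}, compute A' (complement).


Universal set U = {1, 2, 3, 4, 5, 6, 7, 8, 9, 10, 11, 12, 13, 14}
Set A = {1, 2, 4, 5, 7, 8, 9, 10, 13, 14}
A' = U \ A = elements in U but not in A
Checking each element of U:
1 (in A, exclude), 2 (in A, exclude), 3 (not in A, include), 4 (in A, exclude), 5 (in A, exclude), 6 (not in A, include), 7 (in A, exclude), 8 (in A, exclude), 9 (in A, exclude), 10 (in A, exclude), 11 (not in A, include), 12 (not in A, include), 13 (in A, exclude), 14 (in A, exclude)
A' = {3, 6, 11, 12}

{3, 6, 11, 12}


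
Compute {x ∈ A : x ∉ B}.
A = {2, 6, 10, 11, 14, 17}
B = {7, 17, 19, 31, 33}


Set A = {2, 6, 10, 11, 14, 17}
Set B = {7, 17, 19, 31, 33}
Check each element of A against B:
2 ∉ B (include), 6 ∉ B (include), 10 ∉ B (include), 11 ∉ B (include), 14 ∉ B (include), 17 ∈ B
Elements of A not in B: {2, 6, 10, 11, 14}

{2, 6, 10, 11, 14}


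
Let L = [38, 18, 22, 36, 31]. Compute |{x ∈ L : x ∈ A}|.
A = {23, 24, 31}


Set A = {23, 24, 31}
Candidates: [38, 18, 22, 36, 31]
Check each candidate:
38 ∉ A, 18 ∉ A, 22 ∉ A, 36 ∉ A, 31 ∈ A
Count of candidates in A: 1

1


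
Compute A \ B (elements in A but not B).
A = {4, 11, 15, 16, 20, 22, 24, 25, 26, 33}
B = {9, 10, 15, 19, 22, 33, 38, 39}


Set A = {4, 11, 15, 16, 20, 22, 24, 25, 26, 33}
Set B = {9, 10, 15, 19, 22, 33, 38, 39}
A \ B includes elements in A that are not in B.
Check each element of A:
4 (not in B, keep), 11 (not in B, keep), 15 (in B, remove), 16 (not in B, keep), 20 (not in B, keep), 22 (in B, remove), 24 (not in B, keep), 25 (not in B, keep), 26 (not in B, keep), 33 (in B, remove)
A \ B = {4, 11, 16, 20, 24, 25, 26}

{4, 11, 16, 20, 24, 25, 26}


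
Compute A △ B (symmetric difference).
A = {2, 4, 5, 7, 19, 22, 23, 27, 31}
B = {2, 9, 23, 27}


Set A = {2, 4, 5, 7, 19, 22, 23, 27, 31}
Set B = {2, 9, 23, 27}
A △ B = (A \ B) ∪ (B \ A)
Elements in A but not B: {4, 5, 7, 19, 22, 31}
Elements in B but not A: {9}
A △ B = {4, 5, 7, 9, 19, 22, 31}

{4, 5, 7, 9, 19, 22, 31}


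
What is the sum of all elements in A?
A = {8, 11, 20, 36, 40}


Set A = {8, 11, 20, 36, 40}
Sum = 8 + 11 + 20 + 36 + 40 = 115

115


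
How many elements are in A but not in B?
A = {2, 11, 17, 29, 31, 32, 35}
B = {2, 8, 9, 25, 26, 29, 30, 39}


Set A = {2, 11, 17, 29, 31, 32, 35}
Set B = {2, 8, 9, 25, 26, 29, 30, 39}
A \ B = {11, 17, 31, 32, 35}
|A \ B| = 5

5


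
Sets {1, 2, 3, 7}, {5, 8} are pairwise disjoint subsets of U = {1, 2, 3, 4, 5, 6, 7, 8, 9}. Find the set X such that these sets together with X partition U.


U = {1, 2, 3, 4, 5, 6, 7, 8, 9}
Shown blocks: {1, 2, 3, 7}, {5, 8}
A partition's blocks are pairwise disjoint and cover U, so the missing block = U \ (union of shown blocks).
Union of shown blocks: {1, 2, 3, 5, 7, 8}
Missing block = U \ (union) = {4, 6, 9}

{4, 6, 9}


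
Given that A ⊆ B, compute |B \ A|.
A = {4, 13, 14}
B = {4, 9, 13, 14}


Set A = {4, 13, 14}, |A| = 3
Set B = {4, 9, 13, 14}, |B| = 4
Since A ⊆ B: B \ A = {9}
|B| - |A| = 4 - 3 = 1

1


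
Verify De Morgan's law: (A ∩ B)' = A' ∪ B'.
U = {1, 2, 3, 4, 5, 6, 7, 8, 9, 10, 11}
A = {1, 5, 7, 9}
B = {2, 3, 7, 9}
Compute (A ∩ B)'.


U = {1, 2, 3, 4, 5, 6, 7, 8, 9, 10, 11}
A = {1, 5, 7, 9}, B = {2, 3, 7, 9}
A ∩ B = {7, 9}
(A ∩ B)' = U \ (A ∩ B) = {1, 2, 3, 4, 5, 6, 8, 10, 11}
Verification via A' ∪ B': A' = {2, 3, 4, 6, 8, 10, 11}, B' = {1, 4, 5, 6, 8, 10, 11}
A' ∪ B' = {1, 2, 3, 4, 5, 6, 8, 10, 11} ✓

{1, 2, 3, 4, 5, 6, 8, 10, 11}


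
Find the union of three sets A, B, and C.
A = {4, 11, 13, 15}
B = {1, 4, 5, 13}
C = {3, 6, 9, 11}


Set A = {4, 11, 13, 15}
Set B = {1, 4, 5, 13}
Set C = {3, 6, 9, 11}
First, A ∪ B = {1, 4, 5, 11, 13, 15}
Then, (A ∪ B) ∪ C = {1, 3, 4, 5, 6, 9, 11, 13, 15}

{1, 3, 4, 5, 6, 9, 11, 13, 15}


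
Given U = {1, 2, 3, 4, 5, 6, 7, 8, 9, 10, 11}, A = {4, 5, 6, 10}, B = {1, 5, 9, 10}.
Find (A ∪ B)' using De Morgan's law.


U = {1, 2, 3, 4, 5, 6, 7, 8, 9, 10, 11}
A = {4, 5, 6, 10}, B = {1, 5, 9, 10}
A ∪ B = {1, 4, 5, 6, 9, 10}
(A ∪ B)' = U \ (A ∪ B) = {2, 3, 7, 8, 11}
Verification via A' ∩ B': A' = {1, 2, 3, 7, 8, 9, 11}, B' = {2, 3, 4, 6, 7, 8, 11}
A' ∩ B' = {2, 3, 7, 8, 11} ✓

{2, 3, 7, 8, 11}


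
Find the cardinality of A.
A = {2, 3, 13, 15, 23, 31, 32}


Set A = {2, 3, 13, 15, 23, 31, 32}
Listing elements: 2, 3, 13, 15, 23, 31, 32
Counting: 7 elements
|A| = 7

7


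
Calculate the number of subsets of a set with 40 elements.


The set has 40 elements.
The power set contains all possible subsets.
|P(A)| = 2^|A| = 2^40 = 1099511627776

1099511627776


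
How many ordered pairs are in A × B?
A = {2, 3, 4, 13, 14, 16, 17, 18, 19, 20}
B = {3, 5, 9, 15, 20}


Set A = {2, 3, 4, 13, 14, 16, 17, 18, 19, 20} has 10 elements.
Set B = {3, 5, 9, 15, 20} has 5 elements.
|A × B| = |A| × |B| = 10 × 5 = 50

50


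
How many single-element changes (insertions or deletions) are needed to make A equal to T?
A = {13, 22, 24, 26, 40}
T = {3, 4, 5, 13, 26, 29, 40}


Set A = {13, 22, 24, 26, 40}
Set T = {3, 4, 5, 13, 26, 29, 40}
Elements to remove from A (in A, not in T): {22, 24} → 2 removals
Elements to add to A (in T, not in A): {3, 4, 5, 29} → 4 additions
Total edits = 2 + 4 = 6

6


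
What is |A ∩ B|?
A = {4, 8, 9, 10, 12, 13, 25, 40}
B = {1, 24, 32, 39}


Set A = {4, 8, 9, 10, 12, 13, 25, 40}
Set B = {1, 24, 32, 39}
A ∩ B = {}
|A ∩ B| = 0

0


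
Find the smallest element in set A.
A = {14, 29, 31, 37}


Set A = {14, 29, 31, 37}
Elements in ascending order: 14, 29, 31, 37
The smallest element is 14.

14


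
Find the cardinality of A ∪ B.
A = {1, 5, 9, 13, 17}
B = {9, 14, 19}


Set A = {1, 5, 9, 13, 17}, |A| = 5
Set B = {9, 14, 19}, |B| = 3
A ∩ B = {9}, |A ∩ B| = 1
|A ∪ B| = |A| + |B| - |A ∩ B| = 5 + 3 - 1 = 7

7


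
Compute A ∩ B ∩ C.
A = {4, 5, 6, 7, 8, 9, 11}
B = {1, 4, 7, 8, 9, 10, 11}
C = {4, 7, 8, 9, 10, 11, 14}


Set A = {4, 5, 6, 7, 8, 9, 11}
Set B = {1, 4, 7, 8, 9, 10, 11}
Set C = {4, 7, 8, 9, 10, 11, 14}
First, A ∩ B = {4, 7, 8, 9, 11}
Then, (A ∩ B) ∩ C = {4, 7, 8, 9, 11}

{4, 7, 8, 9, 11}


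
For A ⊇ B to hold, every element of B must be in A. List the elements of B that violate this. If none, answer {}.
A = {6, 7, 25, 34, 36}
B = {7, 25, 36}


Set A = {6, 7, 25, 34, 36}
Set B = {7, 25, 36}
Check each element of B against A:
7 ∈ A, 25 ∈ A, 36 ∈ A
Elements of B not in A: {}

{}


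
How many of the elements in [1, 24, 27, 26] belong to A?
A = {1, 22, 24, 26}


Set A = {1, 22, 24, 26}
Candidates: [1, 24, 27, 26]
Check each candidate:
1 ∈ A, 24 ∈ A, 27 ∉ A, 26 ∈ A
Count of candidates in A: 3

3


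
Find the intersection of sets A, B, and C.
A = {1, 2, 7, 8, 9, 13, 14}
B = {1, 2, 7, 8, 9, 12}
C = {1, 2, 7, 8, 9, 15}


Set A = {1, 2, 7, 8, 9, 13, 14}
Set B = {1, 2, 7, 8, 9, 12}
Set C = {1, 2, 7, 8, 9, 15}
First, A ∩ B = {1, 2, 7, 8, 9}
Then, (A ∩ B) ∩ C = {1, 2, 7, 8, 9}

{1, 2, 7, 8, 9}


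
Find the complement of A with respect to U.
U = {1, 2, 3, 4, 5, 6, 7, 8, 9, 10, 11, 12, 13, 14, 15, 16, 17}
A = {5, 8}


Universal set U = {1, 2, 3, 4, 5, 6, 7, 8, 9, 10, 11, 12, 13, 14, 15, 16, 17}
Set A = {5, 8}
A' = U \ A = elements in U but not in A
Checking each element of U:
1 (not in A, include), 2 (not in A, include), 3 (not in A, include), 4 (not in A, include), 5 (in A, exclude), 6 (not in A, include), 7 (not in A, include), 8 (in A, exclude), 9 (not in A, include), 10 (not in A, include), 11 (not in A, include), 12 (not in A, include), 13 (not in A, include), 14 (not in A, include), 15 (not in A, include), 16 (not in A, include), 17 (not in A, include)
A' = {1, 2, 3, 4, 6, 7, 9, 10, 11, 12, 13, 14, 15, 16, 17}

{1, 2, 3, 4, 6, 7, 9, 10, 11, 12, 13, 14, 15, 16, 17}


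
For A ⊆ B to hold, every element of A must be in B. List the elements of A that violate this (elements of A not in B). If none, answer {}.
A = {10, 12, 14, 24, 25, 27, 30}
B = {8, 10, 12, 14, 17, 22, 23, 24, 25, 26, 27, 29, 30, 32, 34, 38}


Set A = {10, 12, 14, 24, 25, 27, 30}
Set B = {8, 10, 12, 14, 17, 22, 23, 24, 25, 26, 27, 29, 30, 32, 34, 38}
Check each element of A against B:
10 ∈ B, 12 ∈ B, 14 ∈ B, 24 ∈ B, 25 ∈ B, 27 ∈ B, 30 ∈ B
Elements of A not in B: {}

{}


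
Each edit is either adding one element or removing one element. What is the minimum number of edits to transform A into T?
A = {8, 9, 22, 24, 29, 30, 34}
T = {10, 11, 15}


Set A = {8, 9, 22, 24, 29, 30, 34}
Set T = {10, 11, 15}
Elements to remove from A (in A, not in T): {8, 9, 22, 24, 29, 30, 34} → 7 removals
Elements to add to A (in T, not in A): {10, 11, 15} → 3 additions
Total edits = 7 + 3 = 10

10


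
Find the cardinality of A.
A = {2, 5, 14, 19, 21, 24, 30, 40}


Set A = {2, 5, 14, 19, 21, 24, 30, 40}
Listing elements: 2, 5, 14, 19, 21, 24, 30, 40
Counting: 8 elements
|A| = 8

8


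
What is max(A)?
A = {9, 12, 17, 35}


Set A = {9, 12, 17, 35}
Elements in ascending order: 9, 12, 17, 35
The largest element is 35.

35


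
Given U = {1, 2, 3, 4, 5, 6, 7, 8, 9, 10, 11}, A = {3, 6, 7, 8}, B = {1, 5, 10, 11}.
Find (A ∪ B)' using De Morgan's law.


U = {1, 2, 3, 4, 5, 6, 7, 8, 9, 10, 11}
A = {3, 6, 7, 8}, B = {1, 5, 10, 11}
A ∪ B = {1, 3, 5, 6, 7, 8, 10, 11}
(A ∪ B)' = U \ (A ∪ B) = {2, 4, 9}
Verification via A' ∩ B': A' = {1, 2, 4, 5, 9, 10, 11}, B' = {2, 3, 4, 6, 7, 8, 9}
A' ∩ B' = {2, 4, 9} ✓

{2, 4, 9}


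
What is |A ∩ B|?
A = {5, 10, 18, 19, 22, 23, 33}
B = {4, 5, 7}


Set A = {5, 10, 18, 19, 22, 23, 33}
Set B = {4, 5, 7}
A ∩ B = {5}
|A ∩ B| = 1

1


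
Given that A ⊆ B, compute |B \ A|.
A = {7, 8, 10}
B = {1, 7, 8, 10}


Set A = {7, 8, 10}, |A| = 3
Set B = {1, 7, 8, 10}, |B| = 4
Since A ⊆ B: B \ A = {1}
|B| - |A| = 4 - 3 = 1

1


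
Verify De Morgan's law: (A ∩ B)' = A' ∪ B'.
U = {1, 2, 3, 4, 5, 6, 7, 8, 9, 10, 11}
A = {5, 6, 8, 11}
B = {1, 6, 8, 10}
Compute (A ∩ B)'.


U = {1, 2, 3, 4, 5, 6, 7, 8, 9, 10, 11}
A = {5, 6, 8, 11}, B = {1, 6, 8, 10}
A ∩ B = {6, 8}
(A ∩ B)' = U \ (A ∩ B) = {1, 2, 3, 4, 5, 7, 9, 10, 11}
Verification via A' ∪ B': A' = {1, 2, 3, 4, 7, 9, 10}, B' = {2, 3, 4, 5, 7, 9, 11}
A' ∪ B' = {1, 2, 3, 4, 5, 7, 9, 10, 11} ✓

{1, 2, 3, 4, 5, 7, 9, 10, 11}


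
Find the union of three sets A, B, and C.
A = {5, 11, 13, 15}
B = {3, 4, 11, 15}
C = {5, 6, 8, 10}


Set A = {5, 11, 13, 15}
Set B = {3, 4, 11, 15}
Set C = {5, 6, 8, 10}
First, A ∪ B = {3, 4, 5, 11, 13, 15}
Then, (A ∪ B) ∪ C = {3, 4, 5, 6, 8, 10, 11, 13, 15}

{3, 4, 5, 6, 8, 10, 11, 13, 15}


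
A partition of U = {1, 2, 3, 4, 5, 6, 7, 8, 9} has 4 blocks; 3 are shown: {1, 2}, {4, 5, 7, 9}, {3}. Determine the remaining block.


U = {1, 2, 3, 4, 5, 6, 7, 8, 9}
Shown blocks: {1, 2}, {4, 5, 7, 9}, {3}
A partition's blocks are pairwise disjoint and cover U, so the missing block = U \ (union of shown blocks).
Union of shown blocks: {1, 2, 3, 4, 5, 7, 9}
Missing block = U \ (union) = {6, 8}

{6, 8}


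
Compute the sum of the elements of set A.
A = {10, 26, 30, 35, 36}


Set A = {10, 26, 30, 35, 36}
Sum = 10 + 26 + 30 + 35 + 36 = 137

137


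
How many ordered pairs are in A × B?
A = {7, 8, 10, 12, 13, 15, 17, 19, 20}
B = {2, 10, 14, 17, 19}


Set A = {7, 8, 10, 12, 13, 15, 17, 19, 20} has 9 elements.
Set B = {2, 10, 14, 17, 19} has 5 elements.
|A × B| = |A| × |B| = 9 × 5 = 45

45


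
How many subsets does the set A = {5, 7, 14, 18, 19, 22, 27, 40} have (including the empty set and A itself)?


Set A = {5, 7, 14, 18, 19, 22, 27, 40}
|A| = 8
The power set P(A) contains all subsets of A.
|P(A)| = 2^|A| = 2^8 = 256

256


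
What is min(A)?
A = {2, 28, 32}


Set A = {2, 28, 32}
Elements in ascending order: 2, 28, 32
The smallest element is 2.

2


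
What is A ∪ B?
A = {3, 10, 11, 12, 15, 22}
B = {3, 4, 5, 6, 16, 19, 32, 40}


Set A = {3, 10, 11, 12, 15, 22}
Set B = {3, 4, 5, 6, 16, 19, 32, 40}
A ∪ B includes all elements in either set.
Elements from A: {3, 10, 11, 12, 15, 22}
Elements from B not already included: {4, 5, 6, 16, 19, 32, 40}
A ∪ B = {3, 4, 5, 6, 10, 11, 12, 15, 16, 19, 22, 32, 40}

{3, 4, 5, 6, 10, 11, 12, 15, 16, 19, 22, 32, 40}


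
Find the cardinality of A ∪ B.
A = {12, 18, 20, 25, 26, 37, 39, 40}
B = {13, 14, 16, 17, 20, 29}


Set A = {12, 18, 20, 25, 26, 37, 39, 40}, |A| = 8
Set B = {13, 14, 16, 17, 20, 29}, |B| = 6
A ∩ B = {20}, |A ∩ B| = 1
|A ∪ B| = |A| + |B| - |A ∩ B| = 8 + 6 - 1 = 13

13


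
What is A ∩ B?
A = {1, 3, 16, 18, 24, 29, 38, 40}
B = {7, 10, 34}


Set A = {1, 3, 16, 18, 24, 29, 38, 40}
Set B = {7, 10, 34}
A ∩ B includes only elements in both sets.
Check each element of A against B:
1 ✗, 3 ✗, 16 ✗, 18 ✗, 24 ✗, 29 ✗, 38 ✗, 40 ✗
A ∩ B = {}

{}


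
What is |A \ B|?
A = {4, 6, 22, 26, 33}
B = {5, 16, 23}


Set A = {4, 6, 22, 26, 33}
Set B = {5, 16, 23}
A \ B = {4, 6, 22, 26, 33}
|A \ B| = 5

5


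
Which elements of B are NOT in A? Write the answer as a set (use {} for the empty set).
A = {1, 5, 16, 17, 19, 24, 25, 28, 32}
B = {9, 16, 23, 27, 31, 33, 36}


Set A = {1, 5, 16, 17, 19, 24, 25, 28, 32}
Set B = {9, 16, 23, 27, 31, 33, 36}
Check each element of B against A:
9 ∉ A (include), 16 ∈ A, 23 ∉ A (include), 27 ∉ A (include), 31 ∉ A (include), 33 ∉ A (include), 36 ∉ A (include)
Elements of B not in A: {9, 23, 27, 31, 33, 36}

{9, 23, 27, 31, 33, 36}


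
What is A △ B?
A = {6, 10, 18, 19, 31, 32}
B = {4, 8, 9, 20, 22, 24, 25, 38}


Set A = {6, 10, 18, 19, 31, 32}
Set B = {4, 8, 9, 20, 22, 24, 25, 38}
A △ B = (A \ B) ∪ (B \ A)
Elements in A but not B: {6, 10, 18, 19, 31, 32}
Elements in B but not A: {4, 8, 9, 20, 22, 24, 25, 38}
A △ B = {4, 6, 8, 9, 10, 18, 19, 20, 22, 24, 25, 31, 32, 38}

{4, 6, 8, 9, 10, 18, 19, 20, 22, 24, 25, 31, 32, 38}


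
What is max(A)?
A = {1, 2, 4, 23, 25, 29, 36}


Set A = {1, 2, 4, 23, 25, 29, 36}
Elements in ascending order: 1, 2, 4, 23, 25, 29, 36
The largest element is 36.

36


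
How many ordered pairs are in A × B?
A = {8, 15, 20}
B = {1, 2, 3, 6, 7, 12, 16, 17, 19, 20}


Set A = {8, 15, 20} has 3 elements.
Set B = {1, 2, 3, 6, 7, 12, 16, 17, 19, 20} has 10 elements.
|A × B| = |A| × |B| = 3 × 10 = 30

30


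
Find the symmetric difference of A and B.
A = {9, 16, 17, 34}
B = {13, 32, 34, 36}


Set A = {9, 16, 17, 34}
Set B = {13, 32, 34, 36}
A △ B = (A \ B) ∪ (B \ A)
Elements in A but not B: {9, 16, 17}
Elements in B but not A: {13, 32, 36}
A △ B = {9, 13, 16, 17, 32, 36}

{9, 13, 16, 17, 32, 36}


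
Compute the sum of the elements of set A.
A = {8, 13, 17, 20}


Set A = {8, 13, 17, 20}
Sum = 8 + 13 + 17 + 20 = 58

58


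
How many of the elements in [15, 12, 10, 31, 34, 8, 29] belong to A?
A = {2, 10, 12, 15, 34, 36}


Set A = {2, 10, 12, 15, 34, 36}
Candidates: [15, 12, 10, 31, 34, 8, 29]
Check each candidate:
15 ∈ A, 12 ∈ A, 10 ∈ A, 31 ∉ A, 34 ∈ A, 8 ∉ A, 29 ∉ A
Count of candidates in A: 4

4


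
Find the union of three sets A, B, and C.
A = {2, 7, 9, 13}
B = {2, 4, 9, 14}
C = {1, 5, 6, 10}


Set A = {2, 7, 9, 13}
Set B = {2, 4, 9, 14}
Set C = {1, 5, 6, 10}
First, A ∪ B = {2, 4, 7, 9, 13, 14}
Then, (A ∪ B) ∪ C = {1, 2, 4, 5, 6, 7, 9, 10, 13, 14}

{1, 2, 4, 5, 6, 7, 9, 10, 13, 14}


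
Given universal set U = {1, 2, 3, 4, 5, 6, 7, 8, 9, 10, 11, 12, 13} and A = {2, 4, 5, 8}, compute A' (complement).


Universal set U = {1, 2, 3, 4, 5, 6, 7, 8, 9, 10, 11, 12, 13}
Set A = {2, 4, 5, 8}
A' = U \ A = elements in U but not in A
Checking each element of U:
1 (not in A, include), 2 (in A, exclude), 3 (not in A, include), 4 (in A, exclude), 5 (in A, exclude), 6 (not in A, include), 7 (not in A, include), 8 (in A, exclude), 9 (not in A, include), 10 (not in A, include), 11 (not in A, include), 12 (not in A, include), 13 (not in A, include)
A' = {1, 3, 6, 7, 9, 10, 11, 12, 13}

{1, 3, 6, 7, 9, 10, 11, 12, 13}


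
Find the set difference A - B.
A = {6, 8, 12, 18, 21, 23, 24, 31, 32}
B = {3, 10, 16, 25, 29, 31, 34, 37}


Set A = {6, 8, 12, 18, 21, 23, 24, 31, 32}
Set B = {3, 10, 16, 25, 29, 31, 34, 37}
A \ B includes elements in A that are not in B.
Check each element of A:
6 (not in B, keep), 8 (not in B, keep), 12 (not in B, keep), 18 (not in B, keep), 21 (not in B, keep), 23 (not in B, keep), 24 (not in B, keep), 31 (in B, remove), 32 (not in B, keep)
A \ B = {6, 8, 12, 18, 21, 23, 24, 32}

{6, 8, 12, 18, 21, 23, 24, 32}


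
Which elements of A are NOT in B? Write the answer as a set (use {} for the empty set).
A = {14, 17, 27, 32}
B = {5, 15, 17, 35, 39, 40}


Set A = {14, 17, 27, 32}
Set B = {5, 15, 17, 35, 39, 40}
Check each element of A against B:
14 ∉ B (include), 17 ∈ B, 27 ∉ B (include), 32 ∉ B (include)
Elements of A not in B: {14, 27, 32}

{14, 27, 32}


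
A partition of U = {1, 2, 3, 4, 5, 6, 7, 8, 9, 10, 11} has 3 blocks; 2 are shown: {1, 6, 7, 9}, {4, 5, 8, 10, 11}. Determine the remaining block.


U = {1, 2, 3, 4, 5, 6, 7, 8, 9, 10, 11}
Shown blocks: {1, 6, 7, 9}, {4, 5, 8, 10, 11}
A partition's blocks are pairwise disjoint and cover U, so the missing block = U \ (union of shown blocks).
Union of shown blocks: {1, 4, 5, 6, 7, 8, 9, 10, 11}
Missing block = U \ (union) = {2, 3}

{2, 3}


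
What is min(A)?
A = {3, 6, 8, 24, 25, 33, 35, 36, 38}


Set A = {3, 6, 8, 24, 25, 33, 35, 36, 38}
Elements in ascending order: 3, 6, 8, 24, 25, 33, 35, 36, 38
The smallest element is 3.

3


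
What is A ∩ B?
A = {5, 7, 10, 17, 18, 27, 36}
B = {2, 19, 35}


Set A = {5, 7, 10, 17, 18, 27, 36}
Set B = {2, 19, 35}
A ∩ B includes only elements in both sets.
Check each element of A against B:
5 ✗, 7 ✗, 10 ✗, 17 ✗, 18 ✗, 27 ✗, 36 ✗
A ∩ B = {}

{}


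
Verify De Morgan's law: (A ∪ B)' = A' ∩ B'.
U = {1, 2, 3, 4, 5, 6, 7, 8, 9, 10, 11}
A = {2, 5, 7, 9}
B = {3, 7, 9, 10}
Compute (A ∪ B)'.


U = {1, 2, 3, 4, 5, 6, 7, 8, 9, 10, 11}
A = {2, 5, 7, 9}, B = {3, 7, 9, 10}
A ∪ B = {2, 3, 5, 7, 9, 10}
(A ∪ B)' = U \ (A ∪ B) = {1, 4, 6, 8, 11}
Verification via A' ∩ B': A' = {1, 3, 4, 6, 8, 10, 11}, B' = {1, 2, 4, 5, 6, 8, 11}
A' ∩ B' = {1, 4, 6, 8, 11} ✓

{1, 4, 6, 8, 11}


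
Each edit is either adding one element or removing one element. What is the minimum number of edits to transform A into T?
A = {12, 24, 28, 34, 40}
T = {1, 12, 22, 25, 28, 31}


Set A = {12, 24, 28, 34, 40}
Set T = {1, 12, 22, 25, 28, 31}
Elements to remove from A (in A, not in T): {24, 34, 40} → 3 removals
Elements to add to A (in T, not in A): {1, 22, 25, 31} → 4 additions
Total edits = 3 + 4 = 7

7


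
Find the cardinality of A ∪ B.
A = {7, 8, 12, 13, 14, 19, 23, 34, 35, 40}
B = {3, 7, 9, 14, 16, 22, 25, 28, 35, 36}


Set A = {7, 8, 12, 13, 14, 19, 23, 34, 35, 40}, |A| = 10
Set B = {3, 7, 9, 14, 16, 22, 25, 28, 35, 36}, |B| = 10
A ∩ B = {7, 14, 35}, |A ∩ B| = 3
|A ∪ B| = |A| + |B| - |A ∩ B| = 10 + 10 - 3 = 17

17


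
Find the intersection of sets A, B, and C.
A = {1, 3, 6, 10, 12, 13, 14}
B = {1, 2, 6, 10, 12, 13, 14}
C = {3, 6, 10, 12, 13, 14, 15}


Set A = {1, 3, 6, 10, 12, 13, 14}
Set B = {1, 2, 6, 10, 12, 13, 14}
Set C = {3, 6, 10, 12, 13, 14, 15}
First, A ∩ B = {1, 6, 10, 12, 13, 14}
Then, (A ∩ B) ∩ C = {6, 10, 12, 13, 14}

{6, 10, 12, 13, 14}


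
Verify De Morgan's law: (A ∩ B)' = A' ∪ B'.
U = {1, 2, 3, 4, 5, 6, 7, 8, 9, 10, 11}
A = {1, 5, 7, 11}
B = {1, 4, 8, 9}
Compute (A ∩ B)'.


U = {1, 2, 3, 4, 5, 6, 7, 8, 9, 10, 11}
A = {1, 5, 7, 11}, B = {1, 4, 8, 9}
A ∩ B = {1}
(A ∩ B)' = U \ (A ∩ B) = {2, 3, 4, 5, 6, 7, 8, 9, 10, 11}
Verification via A' ∪ B': A' = {2, 3, 4, 6, 8, 9, 10}, B' = {2, 3, 5, 6, 7, 10, 11}
A' ∪ B' = {2, 3, 4, 5, 6, 7, 8, 9, 10, 11} ✓

{2, 3, 4, 5, 6, 7, 8, 9, 10, 11}


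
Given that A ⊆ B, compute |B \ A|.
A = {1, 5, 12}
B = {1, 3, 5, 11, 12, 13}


Set A = {1, 5, 12}, |A| = 3
Set B = {1, 3, 5, 11, 12, 13}, |B| = 6
Since A ⊆ B: B \ A = {3, 11, 13}
|B| - |A| = 6 - 3 = 3

3


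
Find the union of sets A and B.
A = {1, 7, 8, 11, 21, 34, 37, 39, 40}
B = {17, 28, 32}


Set A = {1, 7, 8, 11, 21, 34, 37, 39, 40}
Set B = {17, 28, 32}
A ∪ B includes all elements in either set.
Elements from A: {1, 7, 8, 11, 21, 34, 37, 39, 40}
Elements from B not already included: {17, 28, 32}
A ∪ B = {1, 7, 8, 11, 17, 21, 28, 32, 34, 37, 39, 40}

{1, 7, 8, 11, 17, 21, 28, 32, 34, 37, 39, 40}


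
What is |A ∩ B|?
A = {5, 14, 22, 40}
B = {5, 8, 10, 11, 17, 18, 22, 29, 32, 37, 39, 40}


Set A = {5, 14, 22, 40}
Set B = {5, 8, 10, 11, 17, 18, 22, 29, 32, 37, 39, 40}
A ∩ B = {5, 22, 40}
|A ∩ B| = 3

3


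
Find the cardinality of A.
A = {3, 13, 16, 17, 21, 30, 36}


Set A = {3, 13, 16, 17, 21, 30, 36}
Listing elements: 3, 13, 16, 17, 21, 30, 36
Counting: 7 elements
|A| = 7

7


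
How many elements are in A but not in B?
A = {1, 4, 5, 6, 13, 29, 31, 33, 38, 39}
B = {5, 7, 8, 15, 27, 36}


Set A = {1, 4, 5, 6, 13, 29, 31, 33, 38, 39}
Set B = {5, 7, 8, 15, 27, 36}
A \ B = {1, 4, 6, 13, 29, 31, 33, 38, 39}
|A \ B| = 9

9


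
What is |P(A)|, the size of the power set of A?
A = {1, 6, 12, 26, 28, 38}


Set A = {1, 6, 12, 26, 28, 38}
|A| = 6
The power set P(A) contains all subsets of A.
|P(A)| = 2^|A| = 2^6 = 64

64


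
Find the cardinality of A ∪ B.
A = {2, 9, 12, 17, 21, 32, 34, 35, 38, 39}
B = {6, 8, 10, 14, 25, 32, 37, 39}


Set A = {2, 9, 12, 17, 21, 32, 34, 35, 38, 39}, |A| = 10
Set B = {6, 8, 10, 14, 25, 32, 37, 39}, |B| = 8
A ∩ B = {32, 39}, |A ∩ B| = 2
|A ∪ B| = |A| + |B| - |A ∩ B| = 10 + 8 - 2 = 16

16


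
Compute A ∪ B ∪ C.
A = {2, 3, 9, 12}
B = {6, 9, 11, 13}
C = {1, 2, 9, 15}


Set A = {2, 3, 9, 12}
Set B = {6, 9, 11, 13}
Set C = {1, 2, 9, 15}
First, A ∪ B = {2, 3, 6, 9, 11, 12, 13}
Then, (A ∪ B) ∪ C = {1, 2, 3, 6, 9, 11, 12, 13, 15}

{1, 2, 3, 6, 9, 11, 12, 13, 15}


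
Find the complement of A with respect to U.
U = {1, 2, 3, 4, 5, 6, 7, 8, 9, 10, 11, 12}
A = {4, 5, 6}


Universal set U = {1, 2, 3, 4, 5, 6, 7, 8, 9, 10, 11, 12}
Set A = {4, 5, 6}
A' = U \ A = elements in U but not in A
Checking each element of U:
1 (not in A, include), 2 (not in A, include), 3 (not in A, include), 4 (in A, exclude), 5 (in A, exclude), 6 (in A, exclude), 7 (not in A, include), 8 (not in A, include), 9 (not in A, include), 10 (not in A, include), 11 (not in A, include), 12 (not in A, include)
A' = {1, 2, 3, 7, 8, 9, 10, 11, 12}

{1, 2, 3, 7, 8, 9, 10, 11, 12}


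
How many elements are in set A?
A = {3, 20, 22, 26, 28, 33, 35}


Set A = {3, 20, 22, 26, 28, 33, 35}
Listing elements: 3, 20, 22, 26, 28, 33, 35
Counting: 7 elements
|A| = 7

7


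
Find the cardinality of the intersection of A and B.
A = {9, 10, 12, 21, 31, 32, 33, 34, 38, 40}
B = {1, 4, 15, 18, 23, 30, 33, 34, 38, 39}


Set A = {9, 10, 12, 21, 31, 32, 33, 34, 38, 40}
Set B = {1, 4, 15, 18, 23, 30, 33, 34, 38, 39}
A ∩ B = {33, 34, 38}
|A ∩ B| = 3

3


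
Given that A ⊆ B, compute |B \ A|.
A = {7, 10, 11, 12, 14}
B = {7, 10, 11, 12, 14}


Set A = {7, 10, 11, 12, 14}, |A| = 5
Set B = {7, 10, 11, 12, 14}, |B| = 5
Since A ⊆ B: B \ A = {}
|B| - |A| = 5 - 5 = 0

0


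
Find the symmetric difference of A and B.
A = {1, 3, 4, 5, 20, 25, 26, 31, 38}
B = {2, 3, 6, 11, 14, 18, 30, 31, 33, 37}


Set A = {1, 3, 4, 5, 20, 25, 26, 31, 38}
Set B = {2, 3, 6, 11, 14, 18, 30, 31, 33, 37}
A △ B = (A \ B) ∪ (B \ A)
Elements in A but not B: {1, 4, 5, 20, 25, 26, 38}
Elements in B but not A: {2, 6, 11, 14, 18, 30, 33, 37}
A △ B = {1, 2, 4, 5, 6, 11, 14, 18, 20, 25, 26, 30, 33, 37, 38}

{1, 2, 4, 5, 6, 11, 14, 18, 20, 25, 26, 30, 33, 37, 38}


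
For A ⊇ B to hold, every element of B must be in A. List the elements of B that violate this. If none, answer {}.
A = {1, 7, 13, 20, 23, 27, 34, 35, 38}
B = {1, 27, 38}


Set A = {1, 7, 13, 20, 23, 27, 34, 35, 38}
Set B = {1, 27, 38}
Check each element of B against A:
1 ∈ A, 27 ∈ A, 38 ∈ A
Elements of B not in A: {}

{}


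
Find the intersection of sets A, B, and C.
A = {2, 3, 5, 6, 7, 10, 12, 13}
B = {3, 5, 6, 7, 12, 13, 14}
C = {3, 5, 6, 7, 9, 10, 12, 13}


Set A = {2, 3, 5, 6, 7, 10, 12, 13}
Set B = {3, 5, 6, 7, 12, 13, 14}
Set C = {3, 5, 6, 7, 9, 10, 12, 13}
First, A ∩ B = {3, 5, 6, 7, 12, 13}
Then, (A ∩ B) ∩ C = {3, 5, 6, 7, 12, 13}

{3, 5, 6, 7, 12, 13}


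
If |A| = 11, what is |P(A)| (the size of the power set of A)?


The set has 11 elements.
The power set contains all possible subsets.
|P(A)| = 2^|A| = 2^11 = 2048

2048


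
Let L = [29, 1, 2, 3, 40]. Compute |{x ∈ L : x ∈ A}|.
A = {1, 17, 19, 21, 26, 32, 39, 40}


Set A = {1, 17, 19, 21, 26, 32, 39, 40}
Candidates: [29, 1, 2, 3, 40]
Check each candidate:
29 ∉ A, 1 ∈ A, 2 ∉ A, 3 ∉ A, 40 ∈ A
Count of candidates in A: 2

2


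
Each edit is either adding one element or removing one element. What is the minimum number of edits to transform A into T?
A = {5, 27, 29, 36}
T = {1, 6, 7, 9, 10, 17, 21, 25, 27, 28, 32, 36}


Set A = {5, 27, 29, 36}
Set T = {1, 6, 7, 9, 10, 17, 21, 25, 27, 28, 32, 36}
Elements to remove from A (in A, not in T): {5, 29} → 2 removals
Elements to add to A (in T, not in A): {1, 6, 7, 9, 10, 17, 21, 25, 28, 32} → 10 additions
Total edits = 2 + 10 = 12

12


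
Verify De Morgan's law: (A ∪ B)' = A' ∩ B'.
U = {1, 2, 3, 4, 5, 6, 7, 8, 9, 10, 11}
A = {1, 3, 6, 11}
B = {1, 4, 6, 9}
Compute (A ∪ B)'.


U = {1, 2, 3, 4, 5, 6, 7, 8, 9, 10, 11}
A = {1, 3, 6, 11}, B = {1, 4, 6, 9}
A ∪ B = {1, 3, 4, 6, 9, 11}
(A ∪ B)' = U \ (A ∪ B) = {2, 5, 7, 8, 10}
Verification via A' ∩ B': A' = {2, 4, 5, 7, 8, 9, 10}, B' = {2, 3, 5, 7, 8, 10, 11}
A' ∩ B' = {2, 5, 7, 8, 10} ✓

{2, 5, 7, 8, 10}


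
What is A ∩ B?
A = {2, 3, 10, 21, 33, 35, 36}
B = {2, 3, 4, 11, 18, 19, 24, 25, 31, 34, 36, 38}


Set A = {2, 3, 10, 21, 33, 35, 36}
Set B = {2, 3, 4, 11, 18, 19, 24, 25, 31, 34, 36, 38}
A ∩ B includes only elements in both sets.
Check each element of A against B:
2 ✓, 3 ✓, 10 ✗, 21 ✗, 33 ✗, 35 ✗, 36 ✓
A ∩ B = {2, 3, 36}

{2, 3, 36}


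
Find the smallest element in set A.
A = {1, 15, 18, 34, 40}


Set A = {1, 15, 18, 34, 40}
Elements in ascending order: 1, 15, 18, 34, 40
The smallest element is 1.

1


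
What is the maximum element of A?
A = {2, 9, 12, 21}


Set A = {2, 9, 12, 21}
Elements in ascending order: 2, 9, 12, 21
The largest element is 21.

21


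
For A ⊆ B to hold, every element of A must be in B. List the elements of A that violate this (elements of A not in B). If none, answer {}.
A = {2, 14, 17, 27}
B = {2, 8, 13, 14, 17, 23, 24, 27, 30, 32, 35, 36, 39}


Set A = {2, 14, 17, 27}
Set B = {2, 8, 13, 14, 17, 23, 24, 27, 30, 32, 35, 36, 39}
Check each element of A against B:
2 ∈ B, 14 ∈ B, 17 ∈ B, 27 ∈ B
Elements of A not in B: {}

{}


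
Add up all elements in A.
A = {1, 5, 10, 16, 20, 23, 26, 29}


Set A = {1, 5, 10, 16, 20, 23, 26, 29}
Sum = 1 + 5 + 10 + 16 + 20 + 23 + 26 + 29 = 130

130


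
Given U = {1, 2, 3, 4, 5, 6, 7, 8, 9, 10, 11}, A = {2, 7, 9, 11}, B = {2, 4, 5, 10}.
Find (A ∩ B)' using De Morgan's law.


U = {1, 2, 3, 4, 5, 6, 7, 8, 9, 10, 11}
A = {2, 7, 9, 11}, B = {2, 4, 5, 10}
A ∩ B = {2}
(A ∩ B)' = U \ (A ∩ B) = {1, 3, 4, 5, 6, 7, 8, 9, 10, 11}
Verification via A' ∪ B': A' = {1, 3, 4, 5, 6, 8, 10}, B' = {1, 3, 6, 7, 8, 9, 11}
A' ∪ B' = {1, 3, 4, 5, 6, 7, 8, 9, 10, 11} ✓

{1, 3, 4, 5, 6, 7, 8, 9, 10, 11}


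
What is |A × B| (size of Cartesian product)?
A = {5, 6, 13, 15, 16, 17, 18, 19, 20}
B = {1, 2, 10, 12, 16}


Set A = {5, 6, 13, 15, 16, 17, 18, 19, 20} has 9 elements.
Set B = {1, 2, 10, 12, 16} has 5 elements.
|A × B| = |A| × |B| = 9 × 5 = 45

45


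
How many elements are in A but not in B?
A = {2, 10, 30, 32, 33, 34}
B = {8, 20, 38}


Set A = {2, 10, 30, 32, 33, 34}
Set B = {8, 20, 38}
A \ B = {2, 10, 30, 32, 33, 34}
|A \ B| = 6

6


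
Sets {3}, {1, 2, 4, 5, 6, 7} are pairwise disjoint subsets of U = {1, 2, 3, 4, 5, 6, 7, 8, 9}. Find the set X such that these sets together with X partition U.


U = {1, 2, 3, 4, 5, 6, 7, 8, 9}
Shown blocks: {3}, {1, 2, 4, 5, 6, 7}
A partition's blocks are pairwise disjoint and cover U, so the missing block = U \ (union of shown blocks).
Union of shown blocks: {1, 2, 3, 4, 5, 6, 7}
Missing block = U \ (union) = {8, 9}

{8, 9}


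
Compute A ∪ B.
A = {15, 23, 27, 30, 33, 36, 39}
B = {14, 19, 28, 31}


Set A = {15, 23, 27, 30, 33, 36, 39}
Set B = {14, 19, 28, 31}
A ∪ B includes all elements in either set.
Elements from A: {15, 23, 27, 30, 33, 36, 39}
Elements from B not already included: {14, 19, 28, 31}
A ∪ B = {14, 15, 19, 23, 27, 28, 30, 31, 33, 36, 39}

{14, 15, 19, 23, 27, 28, 30, 31, 33, 36, 39}


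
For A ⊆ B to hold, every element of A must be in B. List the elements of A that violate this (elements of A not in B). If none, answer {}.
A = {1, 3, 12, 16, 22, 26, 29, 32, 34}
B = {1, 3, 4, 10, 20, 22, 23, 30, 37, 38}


Set A = {1, 3, 12, 16, 22, 26, 29, 32, 34}
Set B = {1, 3, 4, 10, 20, 22, 23, 30, 37, 38}
Check each element of A against B:
1 ∈ B, 3 ∈ B, 12 ∉ B (include), 16 ∉ B (include), 22 ∈ B, 26 ∉ B (include), 29 ∉ B (include), 32 ∉ B (include), 34 ∉ B (include)
Elements of A not in B: {12, 16, 26, 29, 32, 34}

{12, 16, 26, 29, 32, 34}


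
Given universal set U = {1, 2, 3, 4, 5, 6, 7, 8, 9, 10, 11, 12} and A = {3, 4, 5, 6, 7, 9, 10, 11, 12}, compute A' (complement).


Universal set U = {1, 2, 3, 4, 5, 6, 7, 8, 9, 10, 11, 12}
Set A = {3, 4, 5, 6, 7, 9, 10, 11, 12}
A' = U \ A = elements in U but not in A
Checking each element of U:
1 (not in A, include), 2 (not in A, include), 3 (in A, exclude), 4 (in A, exclude), 5 (in A, exclude), 6 (in A, exclude), 7 (in A, exclude), 8 (not in A, include), 9 (in A, exclude), 10 (in A, exclude), 11 (in A, exclude), 12 (in A, exclude)
A' = {1, 2, 8}

{1, 2, 8}


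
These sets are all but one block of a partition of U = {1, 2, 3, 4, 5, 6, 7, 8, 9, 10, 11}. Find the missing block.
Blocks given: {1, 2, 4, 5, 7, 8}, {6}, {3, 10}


U = {1, 2, 3, 4, 5, 6, 7, 8, 9, 10, 11}
Shown blocks: {1, 2, 4, 5, 7, 8}, {6}, {3, 10}
A partition's blocks are pairwise disjoint and cover U, so the missing block = U \ (union of shown blocks).
Union of shown blocks: {1, 2, 3, 4, 5, 6, 7, 8, 10}
Missing block = U \ (union) = {9, 11}

{9, 11}


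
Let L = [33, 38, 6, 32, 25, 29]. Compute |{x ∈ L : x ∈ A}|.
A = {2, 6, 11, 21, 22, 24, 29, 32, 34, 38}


Set A = {2, 6, 11, 21, 22, 24, 29, 32, 34, 38}
Candidates: [33, 38, 6, 32, 25, 29]
Check each candidate:
33 ∉ A, 38 ∈ A, 6 ∈ A, 32 ∈ A, 25 ∉ A, 29 ∈ A
Count of candidates in A: 4

4


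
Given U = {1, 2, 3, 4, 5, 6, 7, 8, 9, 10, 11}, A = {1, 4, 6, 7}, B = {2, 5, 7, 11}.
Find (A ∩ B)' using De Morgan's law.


U = {1, 2, 3, 4, 5, 6, 7, 8, 9, 10, 11}
A = {1, 4, 6, 7}, B = {2, 5, 7, 11}
A ∩ B = {7}
(A ∩ B)' = U \ (A ∩ B) = {1, 2, 3, 4, 5, 6, 8, 9, 10, 11}
Verification via A' ∪ B': A' = {2, 3, 5, 8, 9, 10, 11}, B' = {1, 3, 4, 6, 8, 9, 10}
A' ∪ B' = {1, 2, 3, 4, 5, 6, 8, 9, 10, 11} ✓

{1, 2, 3, 4, 5, 6, 8, 9, 10, 11}


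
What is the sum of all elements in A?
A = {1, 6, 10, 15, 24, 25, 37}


Set A = {1, 6, 10, 15, 24, 25, 37}
Sum = 1 + 6 + 10 + 15 + 24 + 25 + 37 = 118

118


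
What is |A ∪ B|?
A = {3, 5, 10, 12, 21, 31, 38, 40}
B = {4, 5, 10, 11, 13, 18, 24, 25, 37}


Set A = {3, 5, 10, 12, 21, 31, 38, 40}, |A| = 8
Set B = {4, 5, 10, 11, 13, 18, 24, 25, 37}, |B| = 9
A ∩ B = {5, 10}, |A ∩ B| = 2
|A ∪ B| = |A| + |B| - |A ∩ B| = 8 + 9 - 2 = 15

15


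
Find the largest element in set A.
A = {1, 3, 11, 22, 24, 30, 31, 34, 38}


Set A = {1, 3, 11, 22, 24, 30, 31, 34, 38}
Elements in ascending order: 1, 3, 11, 22, 24, 30, 31, 34, 38
The largest element is 38.

38


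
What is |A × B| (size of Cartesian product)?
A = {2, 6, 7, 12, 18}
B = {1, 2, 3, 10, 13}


Set A = {2, 6, 7, 12, 18} has 5 elements.
Set B = {1, 2, 3, 10, 13} has 5 elements.
|A × B| = |A| × |B| = 5 × 5 = 25

25


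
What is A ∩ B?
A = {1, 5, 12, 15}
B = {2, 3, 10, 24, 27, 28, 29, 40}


Set A = {1, 5, 12, 15}
Set B = {2, 3, 10, 24, 27, 28, 29, 40}
A ∩ B includes only elements in both sets.
Check each element of A against B:
1 ✗, 5 ✗, 12 ✗, 15 ✗
A ∩ B = {}

{}


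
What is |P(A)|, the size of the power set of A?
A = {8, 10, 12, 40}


Set A = {8, 10, 12, 40}
|A| = 4
The power set P(A) contains all subsets of A.
|P(A)| = 2^|A| = 2^4 = 16

16


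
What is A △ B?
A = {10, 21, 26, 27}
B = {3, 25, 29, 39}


Set A = {10, 21, 26, 27}
Set B = {3, 25, 29, 39}
A △ B = (A \ B) ∪ (B \ A)
Elements in A but not B: {10, 21, 26, 27}
Elements in B but not A: {3, 25, 29, 39}
A △ B = {3, 10, 21, 25, 26, 27, 29, 39}

{3, 10, 21, 25, 26, 27, 29, 39}


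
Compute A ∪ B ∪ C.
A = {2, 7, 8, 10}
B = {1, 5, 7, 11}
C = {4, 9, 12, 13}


Set A = {2, 7, 8, 10}
Set B = {1, 5, 7, 11}
Set C = {4, 9, 12, 13}
First, A ∪ B = {1, 2, 5, 7, 8, 10, 11}
Then, (A ∪ B) ∪ C = {1, 2, 4, 5, 7, 8, 9, 10, 11, 12, 13}

{1, 2, 4, 5, 7, 8, 9, 10, 11, 12, 13}
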